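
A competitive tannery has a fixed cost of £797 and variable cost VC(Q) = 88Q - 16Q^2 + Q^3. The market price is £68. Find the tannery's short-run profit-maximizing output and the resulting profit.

Profit = -£397 at Q = 10

AVC = 88 - 16Q + Q^2; min AVC = £24 at Q = 8. Since P = £68 ≥ min AVC, the firm produces.
With MC = 88 - 32Q + 3Q^2, P = MC on the upward-sloping part at Q* = 10.
TR = 68·10 = 680. TC = 797 + 280 = 1077. Profit = 680 − 1077 = -£397.
Shutting down would mean losing the fixed cost of £797, so operating at a loss of £397 is better by £400.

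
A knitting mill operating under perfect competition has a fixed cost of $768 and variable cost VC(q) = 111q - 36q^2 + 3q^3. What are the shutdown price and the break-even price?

Shutdown price = $3; break-even price = $111

AVC = 111 - 36q + 3q^2; minimized at q = 6, giving min AVC = $3. That is the shutdown price.
ATC = 768/q + 111 - 36q + 3q^2. Setting dATC/dq = −768/q^2 − 36 + 6q = 0 gives q = 8 (since 6·8^3 − 36·8^2 = 768).
min ATC = 768/8 + 111 − 36·8 + 3·8^2 = $111. That is the break-even price.
For $3 ≤ P < $111 the firm produces at a loss; below $3 it shuts down.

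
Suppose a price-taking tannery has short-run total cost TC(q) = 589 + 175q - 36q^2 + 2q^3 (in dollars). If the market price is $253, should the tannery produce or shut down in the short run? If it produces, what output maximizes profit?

Strip out fixed cost: VC = 175q - 36q^2 + 2q^3. Then AVC = 175 - 36q + 2q^2 and MC = 175 - 72q + 6q^2.
The AVC parabola has its vertex at q = 36/4 = 9, where AVC = 175 - 36·9 + 2·9^2 = $13.
Because $253 ≥ $13, revenue can cover variable cost; the firm operates.
Solving P = MC: -78 - 72q + 6q^2 = 0 ⇒ q = -1 or 13. On the upward-sloping branch, q* = 13.
Check: AVC at q = 13 is $45 ≤ P, so revenue covers variable cost.
Profit = P·q − TC = 253·13 − 1174 = $2115.

Produce at q = 13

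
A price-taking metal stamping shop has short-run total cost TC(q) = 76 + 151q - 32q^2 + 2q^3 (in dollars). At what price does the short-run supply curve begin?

$23 per unit

Short-run supply begins at min AVC. From VC = 151q - 32q^2 + 2q^3, AVC = 151 - 32q + 2q^2.
dAVC/dq = -32 + 4q = 0 gives q = 8. min AVC = 151 - 32·8 + 2·8^2 = 23.
The firm shuts down for any P below $23.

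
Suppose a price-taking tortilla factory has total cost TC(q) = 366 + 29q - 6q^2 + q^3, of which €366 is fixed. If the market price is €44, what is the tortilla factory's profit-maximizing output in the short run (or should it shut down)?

Produce at q = 5

Strip out fixed cost: VC = 29q - 6q^2 + q^3. Then AVC = 29 - 6q + q^2 and MC = 29 - 12q + 3q^2.
AVC hits its minimum where MC = AVC, at q = 3, giving min AVC = 29 - 6·3 + 3^2 = €20.
P = €44 exceeds min AVC = €20, so the firm stays open.
Solving P = MC: -15 - 12q + 3q^2 = 0 ⇒ q = -1 or 5. On the upward-sloping branch, q* = 5.
Check: AVC at q = 5 is €24 ≤ P, so revenue covers variable cost.
Profit = P·q − TC = 44·5 − 486 = -€266, a loss, but smaller than the €366 fixed cost the firm would lose by shutting down.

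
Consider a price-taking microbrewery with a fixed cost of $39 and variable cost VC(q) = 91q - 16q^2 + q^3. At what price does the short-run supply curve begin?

Short-run supply begins at min AVC. From VC = 91q - 16q^2 + q^3, AVC = 91 - 16q + q^2.
dAVC/dq = -16 + 2q = 0 gives q = 8. min AVC = 91 - 16·8 + 8^2 = 27.
So the shutdown price is $27.

$27 per unit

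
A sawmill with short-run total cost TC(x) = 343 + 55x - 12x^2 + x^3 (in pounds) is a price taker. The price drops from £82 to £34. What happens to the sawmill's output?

MC = 55 - 24x + 3x^2; the shutdown threshold is min AVC = £19 (at x = 6).
At P = £82 ≥ min AVC, set P = MC on the rising branch: x = 9.
At P = £34 ≥ min AVC, set P = MC: x = 7. The firm stays open but cuts output.

Output falls from 9 to 7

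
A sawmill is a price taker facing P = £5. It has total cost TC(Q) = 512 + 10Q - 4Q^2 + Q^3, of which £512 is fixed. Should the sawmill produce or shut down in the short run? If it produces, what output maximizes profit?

Variable cost is VC = 10Q - 4Q^2 + Q^3, so AVC = VC/Q = 10 - 4Q + Q^2 and MC = dTC/dQ = 10 - 8Q + 3Q^2.
AVC is minimized where dAVC/dQ = -4 + 2Q = 0, at Q = 2; min AVC = 10 - 4·2 + 2^2 = £6.
Since P = £5 < min AVC = £6, price fails to cover variable cost at any output.
The firm minimizes its loss by shutting down and losing only its fixed cost of £512.

Shut down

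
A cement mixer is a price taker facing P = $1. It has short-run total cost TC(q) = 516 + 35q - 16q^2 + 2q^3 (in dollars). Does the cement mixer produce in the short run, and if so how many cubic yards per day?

Shut down

From TC, MC = TC'(q) = 35 - 32q + 6q^2 and AVC = VC/q = 35 - 16q + 2q^2.
AVC is minimized where dAVC/dq = -16 + 4q = 0, at q = 4; min AVC = 35 - 16·4 + 2·4^2 = $3.
With P < min AVC ($1 < $3), every unit sold adds to the loss.
Shutting down limits the loss to fixed cost, $516.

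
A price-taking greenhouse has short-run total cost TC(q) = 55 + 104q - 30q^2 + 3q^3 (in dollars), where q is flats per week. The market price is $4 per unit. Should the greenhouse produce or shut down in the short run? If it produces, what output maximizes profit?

Strip out fixed cost: VC = 104q - 30q^2 + 3q^3. Then AVC = 104 - 30q + 3q^2 and MC = 104 - 60q + 9q^2.
The AVC parabola has its vertex at q = 30/6 = 5, where AVC = 104 - 30·5 + 3·5^2 = $29.
Since P = $4 < min AVC = $29, price fails to cover variable cost at any output.
Best response: produce nothing and absorb the $55 fixed cost.

Shut down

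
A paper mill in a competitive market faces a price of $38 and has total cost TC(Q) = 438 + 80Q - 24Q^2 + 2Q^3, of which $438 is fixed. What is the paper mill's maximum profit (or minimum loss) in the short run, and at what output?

Profit = -$242 at Q = 7

AVC = 80 - 24Q + 2Q^2; min AVC = $8 at Q = 6. Since P = $38 ≥ min AVC, the firm produces.
MC = 80 - 48Q + 6Q^2. Setting P = MC and taking the root on the rising branch gives Q* = 7.
TR = 38·7 = 266. TC = 438 + 70 = 508. Profit = 266 − 508 = -$242.
By producing, the firm covers all variable cost plus $196 of fixed cost; shutting down would lose the full $438.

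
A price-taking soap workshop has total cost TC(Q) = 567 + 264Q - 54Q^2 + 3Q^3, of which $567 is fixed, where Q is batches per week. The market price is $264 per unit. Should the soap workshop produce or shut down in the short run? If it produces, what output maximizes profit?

Variable cost is VC = 264Q - 54Q^2 + 3Q^3, so AVC = VC/Q = 264 - 54Q + 3Q^2 and MC = dTC/dQ = 264 - 108Q + 9Q^2.
The AVC parabola has its vertex at Q = 54/6 = 9, where AVC = 264 - 54·9 + 3·9^2 = $21.
P = $264 exceeds min AVC = $21, so the firm stays open.
Set P = MC: 264 = 264 - 108Q + 9Q^2 → -108Q + 9Q^2 = 0. The roots are Q = 0 and Q = 12; the profit-maximizing output is on the rising part of MC, so Q* = 12.
Check: AVC at Q = 12 is $48 ≤ P, so revenue covers variable cost.
Profit = P·Q − TC = 264·12 − 1143 = $2025.

Produce at Q = 12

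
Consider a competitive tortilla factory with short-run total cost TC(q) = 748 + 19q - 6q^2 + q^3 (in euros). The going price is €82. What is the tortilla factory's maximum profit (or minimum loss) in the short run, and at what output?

AVC = 19 - 6q + q^2; min AVC = €10 at q = 3. Since P = €82 ≥ min AVC, the firm produces.
With MC = 19 - 12q + 3q^2, P = MC on the upward-sloping part at q* = 7.
TR = 82·7 = 574. TC = 748 + 182 = 930. Profit = 574 − 930 = -€356.
That loss of €356 beats the €748 the firm would lose by shutting down; producing recovers €392 of fixed cost.

Profit = -€356 at q = 7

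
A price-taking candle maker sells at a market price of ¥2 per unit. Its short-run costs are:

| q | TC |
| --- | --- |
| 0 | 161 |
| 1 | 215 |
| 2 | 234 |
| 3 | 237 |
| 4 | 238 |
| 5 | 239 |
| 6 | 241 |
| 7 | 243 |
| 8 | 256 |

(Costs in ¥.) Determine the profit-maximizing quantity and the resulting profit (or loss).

q = 0 (shut down); profit = -¥161

Compute π = P·q − TC at each output: q=0: -161; q=1: -213; q=2: -230; q=3: -231; q=4: -230; q=5: -229; q=6: -229; q=7: -229; q=8: -240.
Profit is highest at q = 0. Equivalently, the lowest AVC in the table is 82/7 ≈ ¥11.71 at q = 7, and P = ¥2 falls below it — price never covers variable cost, so the firm shuts down and loses only its fixed cost.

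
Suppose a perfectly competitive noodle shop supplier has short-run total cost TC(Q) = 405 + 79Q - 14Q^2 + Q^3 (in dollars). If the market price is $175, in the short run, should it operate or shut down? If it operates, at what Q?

Produce at Q = 12

From TC, MC = TC'(Q) = 79 - 28Q + 3Q^2 and AVC = VC/Q = 79 - 14Q + Q^2.
AVC is minimized where dAVC/dQ = -14 + 2Q = 0, at Q = 7; min AVC = 79 - 14·7 + 7^2 = $30.
Since P = $175 ≥ min AVC = $30, price covers variable cost and the firm should produce.
P = MC gives -96 - 28Q + 3Q^2 = 0, with roots -8/3 and 12. Take the larger (rising MC): Q* = 12.
Check: AVC at Q = 12 is $55 ≤ P, so revenue covers variable cost.
Profit = P·Q − TC = 175·12 − 1065 = $1035.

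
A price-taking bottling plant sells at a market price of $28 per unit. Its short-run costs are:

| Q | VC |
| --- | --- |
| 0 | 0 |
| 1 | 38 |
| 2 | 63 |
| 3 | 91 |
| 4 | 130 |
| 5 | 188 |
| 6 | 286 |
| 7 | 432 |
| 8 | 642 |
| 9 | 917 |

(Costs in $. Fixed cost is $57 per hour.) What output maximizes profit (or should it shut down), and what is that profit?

Q = 0 (shut down); profit = -$57

Profit at each row (π = 28Q − TC): Q=0: -57; Q=1: -67; Q=2: -64; Q=3: -64; Q=4: -75; Q=5: -105; Q=6: -175; Q=7: -293; Q=8: -475; Q=9: -722.
Profit is highest at Q = 0. Equivalently, the lowest AVC in the table is 91/3 ≈ $30.33 at Q = 3, and P = $28 falls below it — price never covers variable cost, so the firm shuts down and loses only its fixed cost.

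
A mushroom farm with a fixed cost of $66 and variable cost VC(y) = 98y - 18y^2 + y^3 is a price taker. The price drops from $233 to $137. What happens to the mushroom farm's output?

Output falls from 15 to 13

AVC = 98 - 18y + y^2, minimized at y = 9 where min AVC = $17. MC = 98 - 36y + 3y^2.
With P = $233 above the shutdown price, P = MC gives y = 15.
At P = $137 ≥ min AVC, set P = MC: y = 13. The firm stays open but cuts output.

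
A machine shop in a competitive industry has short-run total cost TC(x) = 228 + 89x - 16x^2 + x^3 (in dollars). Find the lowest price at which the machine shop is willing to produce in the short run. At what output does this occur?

$25 per unit, at x = 8

Short-run supply begins at min AVC. From VC = 89x - 16x^2 + x^3, AVC = 89 - 16x + x^2.
dAVC/dx = -16 + 2x = 0 gives x = 8. min AVC = 89 - 16·8 + 8^2 = 25.
For P < $25 the firm produces nothing.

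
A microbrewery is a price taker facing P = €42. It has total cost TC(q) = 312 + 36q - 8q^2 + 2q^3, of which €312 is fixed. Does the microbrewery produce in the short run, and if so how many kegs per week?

Produce at q = 3

Variable cost is VC = 36q - 8q^2 + 2q^3, so AVC = VC/q = 36 - 8q + 2q^2 and MC = dTC/dq = 36 - 16q + 6q^2.
AVC hits its minimum where MC = AVC, at q = 2, giving min AVC = 36 - 8·2 + 2·2^2 = €28.
Because €42 ≥ €28, revenue can cover variable cost; the firm operates.
P = MC gives -6 - 16q + 6q^2 = 0, with roots -1/3 and 3. Take the larger (rising MC): q* = 3.
Check: AVC at q = 3 is €30 ≤ P, so revenue covers variable cost.
Profit = P·q − TC = 42·3 − 402 = -€276, a loss, but smaller than the €312 fixed cost the firm would lose by shutting down.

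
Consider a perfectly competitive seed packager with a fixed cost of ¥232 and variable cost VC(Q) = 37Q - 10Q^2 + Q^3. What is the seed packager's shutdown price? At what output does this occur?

¥12 per unit, at Q = 5

The shutdown price is the minimum of AVC. VC = 37Q - 10Q^2 + Q^3, so AVC = 37 - 10Q + Q^2.
At the minimum of AVC, MC = AVC. MC = 37 - 20Q + 3Q^2; setting MC = AVC gives 2Q^2 - 10Q = 0, so Q = 5. min AVC = 12.
For P < ¥12 the firm produces nothing.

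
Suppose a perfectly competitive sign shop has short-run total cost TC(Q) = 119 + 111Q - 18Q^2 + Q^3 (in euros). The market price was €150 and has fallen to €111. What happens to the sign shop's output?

Output falls from 13 to 12

AVC = 111 - 18Q + Q^2, minimized at Q = 9 where min AVC = €30. MC = 111 - 36Q + 3Q^2.
At P = €150 ≥ min AVC, set P = MC on the rising branch: Q = 13.
At P = €111 ≥ min AVC, set P = MC: Q = 12. The firm stays open but cuts output.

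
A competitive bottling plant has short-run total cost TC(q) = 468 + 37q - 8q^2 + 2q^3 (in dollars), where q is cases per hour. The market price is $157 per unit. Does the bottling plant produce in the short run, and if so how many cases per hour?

Strip out fixed cost: VC = 37q - 8q^2 + 2q^3. Then AVC = 37 - 8q + 2q^2 and MC = 37 - 16q + 6q^2.
AVC is minimized where dAVC/dq = -8 + 4q = 0, at q = 2; min AVC = 37 - 8·2 + 2·2^2 = $29.
Since P = $157 ≥ min AVC = $29, price covers variable cost and the firm should produce.
Set P = MC: 157 = 37 - 16q + 6q^2 → -120 - 16q + 6q^2 = 0. The roots are q = -10/3 and q = 6; the profit-maximizing output is on the rising part of MC, so q* = 6.
Check: AVC at q = 6 is $61 ≤ P, so revenue covers variable cost.
Profit = P·q − TC = 157·6 − 834 = $108.

Produce at q = 6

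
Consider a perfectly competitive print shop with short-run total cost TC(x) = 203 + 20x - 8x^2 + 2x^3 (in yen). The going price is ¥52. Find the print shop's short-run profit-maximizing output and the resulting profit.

AVC = 20 - 8x + 2x^2; min AVC = ¥12 at x = 2. Since P = ¥52 ≥ min AVC, the firm produces.
With MC = 20 - 16x + 6x^2, P = MC on the upward-sloping part at x* = 4.
TR = 52·4 = 208. TC = 203 + 80 = 283. Profit = 208 − 283 = -¥75.
Shutting down would mean losing the fixed cost of ¥203, so operating at a loss of ¥75 is better by ¥128.

Profit = -¥75 at x = 4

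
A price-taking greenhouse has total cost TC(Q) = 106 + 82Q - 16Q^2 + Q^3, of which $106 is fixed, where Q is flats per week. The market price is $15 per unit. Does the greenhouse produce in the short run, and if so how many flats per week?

Shut down

Strip out fixed cost: VC = 82Q - 16Q^2 + Q^3. Then AVC = 82 - 16Q + Q^2 and MC = 82 - 32Q + 3Q^2.
AVC hits its minimum where MC = AVC, at Q = 8, giving min AVC = 82 - 16·8 + 8^2 = $18.
With P < min AVC ($15 < $18), every unit sold adds to the loss.
The firm minimizes its loss by shutting down and losing only its fixed cost of $106.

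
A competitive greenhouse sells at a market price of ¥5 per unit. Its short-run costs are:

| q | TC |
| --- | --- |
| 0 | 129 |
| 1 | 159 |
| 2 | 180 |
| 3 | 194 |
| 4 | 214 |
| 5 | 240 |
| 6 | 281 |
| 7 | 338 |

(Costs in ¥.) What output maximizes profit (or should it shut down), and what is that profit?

q = 0 (shut down); profit = -¥129

Profit at each row (π = 5q − TC): q=0: -129; q=1: -154; q=2: -170; q=3: -179; q=4: -194; q=5: -215; q=6: -251; q=7: -303.
Profit is highest at q = 0. Equivalently, the lowest AVC in the table is 85/4 ≈ ¥21.25 at q = 4, and P = ¥5 falls below it — price never covers variable cost, so the firm shuts down and loses only its fixed cost.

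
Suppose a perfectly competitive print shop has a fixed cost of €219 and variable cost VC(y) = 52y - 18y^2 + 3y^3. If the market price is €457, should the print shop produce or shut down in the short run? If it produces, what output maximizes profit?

From TC, MC = TC'(y) = 52 - 36y + 9y^2 and AVC = VC/y = 52 - 18y + 3y^2.
AVC is minimized where dAVC/dy = -18 + 6y = 0, at y = 3; min AVC = 52 - 18·3 + 3·3^2 = €25.
P = €457 exceeds min AVC = €25, so the firm stays open.
Solving P = MC: -405 - 36y + 9y^2 = 0 ⇒ y = -5 or 9. On the upward-sloping branch, y* = 9.
Check: AVC at y = 9 is €133 ≤ P, so revenue covers variable cost.
Profit = P·y − TC = 457·9 − 1416 = €2697.

Produce at y = 9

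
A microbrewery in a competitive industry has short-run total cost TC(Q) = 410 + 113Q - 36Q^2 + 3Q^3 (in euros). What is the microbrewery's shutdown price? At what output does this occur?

€5 per unit, at Q = 6

The shutdown price is the minimum of AVC. VC = 113Q - 36Q^2 + 3Q^3, so AVC = 113 - 36Q + 3Q^2.
At the minimum of AVC, MC = AVC. MC = 113 - 72Q + 9Q^2; setting MC = AVC gives 6Q^2 - 36Q = 0, so Q = 6. min AVC = 5.
The firm shuts down for any P below €5.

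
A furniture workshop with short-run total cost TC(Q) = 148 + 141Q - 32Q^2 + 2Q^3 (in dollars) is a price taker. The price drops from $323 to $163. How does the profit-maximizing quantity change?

Output falls from 13 to 11

MC = 141 - 64Q + 6Q^2; the shutdown threshold is min AVC = $13 (at Q = 8).
With P = $323 above the shutdown price, P = MC gives Q = 13.
At P = $163 ≥ min AVC, set P = MC: Q = 11. The firm stays open but cuts output.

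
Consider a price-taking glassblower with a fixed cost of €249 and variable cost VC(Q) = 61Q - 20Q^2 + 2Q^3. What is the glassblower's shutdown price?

The firm shuts down when price falls below the minimum of average variable cost. AVC = VC/Q = 61 - 20Q + 2Q^2.
At the minimum of AVC, MC = AVC. MC = 61 - 40Q + 6Q^2; setting MC = AVC gives 4Q^2 - 20Q = 0, so Q = 5. min AVC = 11.
So the shutdown price is €11.

€11 per unit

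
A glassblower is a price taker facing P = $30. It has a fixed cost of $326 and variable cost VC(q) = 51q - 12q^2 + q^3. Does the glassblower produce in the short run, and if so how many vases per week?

From TC, MC = TC'(q) = 51 - 24q + 3q^2 and AVC = VC/q = 51 - 12q + q^2.
The AVC parabola has its vertex at q = 12/2 = 6, where AVC = 51 - 12·6 + 6^2 = $15.
Since P = $30 ≥ min AVC = $15, price covers variable cost and the firm should produce.
P = MC gives 21 - 24q + 3q^2 = 0, with roots 1 and 7. Take the larger (rising MC): q* = 7.
Check: AVC at q = 7 is $16 ≤ P, so revenue covers variable cost.
Profit = P·q − TC = 30·7 − 438 = -$228, a loss, but smaller than the $326 fixed cost the firm would lose by shutting down.

Produce at q = 7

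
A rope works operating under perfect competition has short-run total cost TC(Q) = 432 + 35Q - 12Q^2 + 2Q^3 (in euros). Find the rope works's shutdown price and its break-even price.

Shutdown price = min AVC. AVC = 35 - 12Q + 2Q^2, with vertex at Q = 3 and minimum €17.
ATC = 432/Q + 35 - 12Q + 2Q^2. Setting dATC/dQ = −432/Q^2 − 12 + 4Q = 0 gives Q = 6 (since 4·6^3 − 12·6^2 = 432).
min ATC = 432/6 + 35 − 12·6 + 2·6^2 = €107. That is the break-even price.
For €17 ≤ P < €107 the firm produces at a loss; below €17 it shuts down.

Shutdown price = €17; break-even price = €107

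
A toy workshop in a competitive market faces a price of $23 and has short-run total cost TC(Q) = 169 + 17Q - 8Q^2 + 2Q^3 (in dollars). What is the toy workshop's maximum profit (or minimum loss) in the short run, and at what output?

Profit = -$133 at Q = 3

AVC = 17 - 8Q + 2Q^2; min AVC = $9 at Q = 2. Since P = $23 ≥ min AVC, the firm produces.
With MC = 17 - 16Q + 6Q^2, P = MC on the upward-sloping part at Q* = 3.
TR = 23·3 = 69. TC = 169 + 33 = 202. Profit = 69 − 202 = -$133.
Shutting down would mean losing the fixed cost of $169, so operating at a loss of $133 is better by $36.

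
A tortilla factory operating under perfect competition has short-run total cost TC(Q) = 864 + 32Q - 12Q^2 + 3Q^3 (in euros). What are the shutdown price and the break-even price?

Shutdown price = €20; break-even price = €212

AVC = 32 - 12Q + 3Q^2; minimized at Q = 2, giving min AVC = €20. That is the shutdown price.
ATC = 864/Q + 32 - 12Q + 3Q^2. Setting dATC/dQ = −864/Q^2 − 12 + 6Q = 0 gives Q = 6 (since 6·6^3 − 12·6^2 = 864).
min ATC = 864/6 + 32 − 12·6 + 3·6^2 = €212. That is the break-even price.
Between these two prices the firm operates at a loss; above €212 it earns a profit.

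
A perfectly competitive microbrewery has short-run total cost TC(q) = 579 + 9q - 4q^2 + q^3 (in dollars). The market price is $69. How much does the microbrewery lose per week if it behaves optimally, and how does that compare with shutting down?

AVC = 9 - 4q + q^2 has its minimum $5 at q = 2; price $69 clears that bar, so the firm operates.
MC = 9 - 8q + 3q^2. Setting P = MC and taking the root on the rising branch gives q* = 6.
TR = 69·6 = 414. TC = 579 + 126 = 705. Profit = 414 − 705 = -$291.
Shutting down would mean losing the fixed cost of $579, so operating at a loss of $291 is better by $288.

Profit = -$291 at q = 6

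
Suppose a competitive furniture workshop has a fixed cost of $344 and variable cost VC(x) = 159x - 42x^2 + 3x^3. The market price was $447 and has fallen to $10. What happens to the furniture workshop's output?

AVC = 159 - 42x + 3x^2, minimized at x = 7 where min AVC = $12. MC = 159 - 84x + 9x^2.
With P = $447 above the shutdown price, P = MC gives x = 12.
At P = $10 < min AVC = $12, price no longer covers variable cost at any output, so the firm shuts down: x = 0.

Output falls from 12 to 0 (the firm shuts down)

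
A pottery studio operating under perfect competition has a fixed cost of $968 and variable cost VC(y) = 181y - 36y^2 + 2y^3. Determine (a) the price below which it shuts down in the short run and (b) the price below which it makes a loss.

AVC = 181 - 36y + 2y^2; minimized at y = 9, giving min AVC = $19. That is the shutdown price.
ATC = 968/y + 181 - 36y + 2y^2. Setting dATC/dy = −968/y^2 − 36 + 4y = 0 gives y = 11 (since 4·11^3 − 36·11^2 = 968).
min ATC = 968/11 + 181 − 36·11 + 2·11^2 = $115. That is the break-even price.
Between these two prices the firm operates at a loss; above $115 it earns a profit.

Shutdown price = $19; break-even price = $115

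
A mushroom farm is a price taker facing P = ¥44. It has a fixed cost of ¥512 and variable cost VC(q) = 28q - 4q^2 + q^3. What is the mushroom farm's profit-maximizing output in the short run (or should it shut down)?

Produce at q = 4

From TC, MC = TC'(q) = 28 - 8q + 3q^2 and AVC = VC/q = 28 - 4q + q^2.
AVC hits its minimum where MC = AVC, at q = 2, giving min AVC = 28 - 4·2 + 2^2 = ¥24.
Since P = ¥44 ≥ min AVC = ¥24, price covers variable cost and the firm should produce.
Solving P = MC: -16 - 8q + 3q^2 = 0 ⇒ q = -4/3 or 4. On the upward-sloping branch, q* = 4.
Check: AVC at q = 4 is ¥28 ≤ P, so revenue covers variable cost.
Profit = P·q − TC = 44·4 − 624 = -¥448, a loss, but smaller than the ¥512 fixed cost the firm would lose by shutting down.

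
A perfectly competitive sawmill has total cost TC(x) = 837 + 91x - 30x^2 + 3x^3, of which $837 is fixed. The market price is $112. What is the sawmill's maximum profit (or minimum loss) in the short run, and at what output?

AVC = 91 - 30x + 3x^2 has its minimum $16 at x = 5; price $112 clears that bar, so the firm operates.
With MC = 91 - 60x + 9x^2, P = MC on the upward-sloping part at x* = 7.
TR = 112·7 = 784. TC = 837 + 196 = 1033. Profit = 784 − 1033 = -$249.
By producing, the firm covers all variable cost plus $588 of fixed cost; shutting down would lose the full $837.

Profit = -$249 at x = 7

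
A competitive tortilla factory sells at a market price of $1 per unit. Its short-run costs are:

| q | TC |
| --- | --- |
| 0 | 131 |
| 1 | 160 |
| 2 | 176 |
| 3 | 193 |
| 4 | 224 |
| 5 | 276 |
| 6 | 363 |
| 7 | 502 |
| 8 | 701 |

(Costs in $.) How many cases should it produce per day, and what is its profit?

q = 0 (shut down); profit = -$131

Compute π = P·q − TC at each output: q=0: -131; q=1: -159; q=2: -174; q=3: -190; q=4: -220; q=5: -271; q=6: -357; q=7: -495; q=8: -693.
Profit is highest at q = 0. Equivalently, the lowest AVC in the table is 62/3 ≈ $20.67 at q = 3, and P = $1 falls below it — price never covers variable cost, so the firm shuts down and loses only its fixed cost.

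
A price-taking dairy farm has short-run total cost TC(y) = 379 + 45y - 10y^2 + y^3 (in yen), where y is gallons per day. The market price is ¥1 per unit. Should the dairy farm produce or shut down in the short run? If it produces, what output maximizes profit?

Variable cost is VC = 45y - 10y^2 + y^3, so AVC = VC/y = 45 - 10y + y^2 and MC = dTC/dy = 45 - 20y + 3y^2.
AVC hits its minimum where MC = AVC, at y = 5, giving min AVC = 45 - 10·5 + 5^2 = ¥20.
P = ¥1 lies below min AVC = ¥20; no output level covers variable cost.
Best response: produce nothing and absorb the ¥379 fixed cost.

Shut down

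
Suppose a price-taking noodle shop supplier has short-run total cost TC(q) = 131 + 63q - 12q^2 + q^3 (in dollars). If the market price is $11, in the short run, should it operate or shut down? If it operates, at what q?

Shut down

From TC, MC = TC'(q) = 63 - 24q + 3q^2 and AVC = VC/q = 63 - 12q + q^2.
AVC is minimized where dAVC/dq = -12 + 2q = 0, at q = 6; min AVC = 63 - 12·6 + 6^2 = $27.
With P < min AVC ($11 < $27), every unit sold adds to the loss.
Shutting down limits the loss to fixed cost, $131.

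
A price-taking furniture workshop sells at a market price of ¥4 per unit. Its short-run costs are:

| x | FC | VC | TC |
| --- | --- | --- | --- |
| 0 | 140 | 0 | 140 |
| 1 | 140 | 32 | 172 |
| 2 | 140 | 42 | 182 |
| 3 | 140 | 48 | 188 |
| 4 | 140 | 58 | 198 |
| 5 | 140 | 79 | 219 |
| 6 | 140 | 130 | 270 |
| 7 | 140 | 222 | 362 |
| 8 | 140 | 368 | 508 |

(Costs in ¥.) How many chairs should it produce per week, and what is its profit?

Profit at each row (π = 4x − TC): x=0: -140; x=1: -168; x=2: -174; x=3: -176; x=4: -182; x=5: -199; x=6: -246; x=7: -334; x=8: -476.
Profit is highest at x = 0. Equivalently, the lowest AVC in the table is 58/4 ≈ ¥14.50 at x = 4, and P = ¥4 falls below it — price never covers variable cost, so the firm shuts down and loses only its fixed cost.

x = 0 (shut down); profit = -¥140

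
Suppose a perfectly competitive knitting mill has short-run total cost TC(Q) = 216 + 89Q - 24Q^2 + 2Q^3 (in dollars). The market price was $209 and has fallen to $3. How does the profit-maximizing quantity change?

Output falls from 10 to 0 (the firm shuts down)

AVC = 89 - 24Q + 2Q^2, minimized at Q = 6 where min AVC = $17. MC = 89 - 48Q + 6Q^2.
At P = $209 ≥ min AVC, set P = MC on the rising branch: Q = 10.
At P = $3 < min AVC = $17, price no longer covers variable cost at any output, so the firm shuts down: Q = 0.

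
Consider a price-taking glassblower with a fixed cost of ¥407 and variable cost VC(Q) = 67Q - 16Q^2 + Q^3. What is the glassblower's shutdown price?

¥3 per unit

The shutdown price is the minimum of AVC. VC = 67Q - 16Q^2 + Q^3, so AVC = 67 - 16Q + Q^2.
dAVC/dQ = -16 + 2Q = 0 gives Q = 8. min AVC = 67 - 16·8 + 8^2 = 3.
For P < ¥3 the firm produces nothing.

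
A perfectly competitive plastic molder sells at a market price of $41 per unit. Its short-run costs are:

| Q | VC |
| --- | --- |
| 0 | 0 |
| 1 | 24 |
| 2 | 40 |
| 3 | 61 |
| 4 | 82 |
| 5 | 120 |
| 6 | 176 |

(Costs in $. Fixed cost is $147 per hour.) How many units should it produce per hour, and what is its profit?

Q = 5; profit = -$62

Profit at each row (π = 41Q − TC): Q=0: -147; Q=1: -130; Q=2: -105; Q=3: -85; Q=4: -65; Q=5: -62; Q=6: -77.
Profit is maximized at Q = 5. AVC there is 120/5 = $24 ≤ P, so producing beats shutting down (which would give -$147).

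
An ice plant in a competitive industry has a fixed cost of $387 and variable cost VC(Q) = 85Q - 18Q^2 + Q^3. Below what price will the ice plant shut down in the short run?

Short-run supply begins at min AVC. From VC = 85Q - 18Q^2 + Q^3, AVC = 85 - 18Q + Q^2.
At the minimum of AVC, MC = AVC. MC = 85 - 36Q + 3Q^2; setting MC = AVC gives 2Q^2 - 18Q = 0, so Q = 9. min AVC = 4.
The firm shuts down for any P below $4.

$4 per unit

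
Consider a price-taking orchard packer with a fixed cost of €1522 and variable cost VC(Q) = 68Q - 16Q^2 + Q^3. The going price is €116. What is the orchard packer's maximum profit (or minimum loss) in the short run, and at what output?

Profit = -€370 at Q = 12

AVC = 68 - 16Q + Q^2 has its minimum €4 at Q = 8; price €116 clears that bar, so the firm operates.
With MC = 68 - 32Q + 3Q^2, P = MC on the upward-sloping part at Q* = 12.
TR = 116·12 = 1392. TC = 1522 + 240 = 1762. Profit = 1392 − 1762 = -€370.
That loss of €370 beats the €1522 the firm would lose by shutting down; producing recovers €1152 of fixed cost.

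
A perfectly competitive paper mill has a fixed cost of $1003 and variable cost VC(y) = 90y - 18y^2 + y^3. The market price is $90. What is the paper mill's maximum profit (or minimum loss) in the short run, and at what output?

AVC = 90 - 18y + y^2 has its minimum $9 at y = 9; price $90 clears that bar, so the firm operates.
With MC = 90 - 36y + 3y^2, P = MC on the upward-sloping part at y* = 12.
TR = 90·12 = 1080. TC = 1003 + 216 = 1219. Profit = 1080 − 1219 = -$139.
By producing, the firm covers all variable cost plus $864 of fixed cost; shutting down would lose the full $1003.

Profit = -$139 at y = 12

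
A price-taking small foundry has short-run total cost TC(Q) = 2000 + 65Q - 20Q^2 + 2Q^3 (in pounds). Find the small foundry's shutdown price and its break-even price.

AVC = 65 - 20Q + 2Q^2; minimized at Q = 5, giving min AVC = £15. That is the shutdown price.
ATC = 2000/Q + 65 - 20Q + 2Q^2. Setting dATC/dQ = −2000/Q^2 − 20 + 4Q = 0 gives Q = 10 (since 4·10^3 − 20·10^2 = 2000).
min ATC = 2000/10 + 65 − 20·10 + 2·10^2 = £265. That is the break-even price.
Between these two prices the firm operates at a loss; above £265 it earns a profit.

Shutdown price = £15; break-even price = £265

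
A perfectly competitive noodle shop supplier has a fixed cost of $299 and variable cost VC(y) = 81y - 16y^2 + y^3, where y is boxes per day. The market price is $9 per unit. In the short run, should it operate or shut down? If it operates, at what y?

Shut down

From TC, MC = TC'(y) = 81 - 32y + 3y^2 and AVC = VC/y = 81 - 16y + y^2.
AVC is minimized where dAVC/dy = -16 + 2y = 0, at y = 8; min AVC = 81 - 16·8 + 8^2 = $17.
Since P = $9 < min AVC = $17, price fails to cover variable cost at any output.
Shutting down limits the loss to fixed cost, $299.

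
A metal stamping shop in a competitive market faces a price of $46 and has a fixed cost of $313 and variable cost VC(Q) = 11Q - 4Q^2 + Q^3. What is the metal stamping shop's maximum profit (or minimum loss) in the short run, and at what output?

Profit = -$163 at Q = 5

AVC = 11 - 4Q + Q^2 has its minimum $7 at Q = 2; price $46 clears that bar, so the firm operates.
With MC = 11 - 8Q + 3Q^2, P = MC on the upward-sloping part at Q* = 5.
TR = 46·5 = 230. TC = 313 + 80 = 393. Profit = 230 − 393 = -$163.
Shutting down would mean losing the fixed cost of $313, so operating at a loss of $163 is better by $150.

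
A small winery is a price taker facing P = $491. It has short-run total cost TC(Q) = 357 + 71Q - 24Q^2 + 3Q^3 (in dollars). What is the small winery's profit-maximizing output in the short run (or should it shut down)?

Produce at Q = 10

From TC, MC = TC'(Q) = 71 - 48Q + 9Q^2 and AVC = VC/Q = 71 - 24Q + 3Q^2.
AVC hits its minimum where MC = AVC, at Q = 4, giving min AVC = 71 - 24·4 + 3·4^2 = $23.
Because $491 ≥ $23, revenue can cover variable cost; the firm operates.
P = MC gives -420 - 48Q + 9Q^2 = 0, with roots -14/3 and 10. Take the larger (rising MC): Q* = 10.
Check: AVC at Q = 10 is $131 ≤ P, so revenue covers variable cost.
Profit = P·Q − TC = 491·10 − 1667 = $3243.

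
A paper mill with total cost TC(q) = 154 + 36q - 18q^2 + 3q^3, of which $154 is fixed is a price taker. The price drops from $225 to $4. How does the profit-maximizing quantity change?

AVC = 36 - 18q + 3q^2, minimized at q = 3 where min AVC = $9. MC = 36 - 36q + 9q^2.
With P = $225 above the shutdown price, P = MC gives q = 7.
At P = $4 < min AVC = $9, price no longer covers variable cost at any output, so the firm shuts down: q = 0.

Output falls from 7 to 0 (the firm shuts down)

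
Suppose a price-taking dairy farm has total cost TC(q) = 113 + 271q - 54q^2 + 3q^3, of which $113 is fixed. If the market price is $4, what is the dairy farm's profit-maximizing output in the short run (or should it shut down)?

Shut down

Strip out fixed cost: VC = 271q - 54q^2 + 3q^3. Then AVC = 271 - 54q + 3q^2 and MC = 271 - 108q + 9q^2.
The AVC parabola has its vertex at q = 54/6 = 9, where AVC = 271 - 54·9 + 3·9^2 = $28.
With P < min AVC ($4 < $28), every unit sold adds to the loss.
Best response: produce nothing and absorb the $113 fixed cost.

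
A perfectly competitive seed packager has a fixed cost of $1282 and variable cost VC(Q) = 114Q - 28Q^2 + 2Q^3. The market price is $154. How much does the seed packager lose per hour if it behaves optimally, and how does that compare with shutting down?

Profit = -$82 at Q = 10

AVC = 114 - 28Q + 2Q^2; min AVC = $16 at Q = 7. Since P = $154 ≥ min AVC, the firm produces.
With MC = 114 - 56Q + 6Q^2, P = MC on the upward-sloping part at Q* = 10.
TR = 154·10 = 1540. TC = 1282 + 340 = 1622. Profit = 1540 − 1622 = -$82.
By producing, the firm covers all variable cost plus $1200 of fixed cost; shutting down would lose the full $1282.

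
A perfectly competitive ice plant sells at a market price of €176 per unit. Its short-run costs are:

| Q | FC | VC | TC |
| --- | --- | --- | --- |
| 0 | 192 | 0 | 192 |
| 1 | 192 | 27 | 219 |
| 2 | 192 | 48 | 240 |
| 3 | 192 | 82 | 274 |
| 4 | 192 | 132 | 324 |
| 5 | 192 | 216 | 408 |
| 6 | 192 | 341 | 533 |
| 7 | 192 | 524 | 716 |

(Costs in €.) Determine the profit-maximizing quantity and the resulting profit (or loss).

Compute π = P·Q − TC at each output: Q=0: -192; Q=1: -43; Q=2: 112; Q=3: 254; Q=4: 380; Q=5: 472; Q=6: 523; Q=7: 516.
Profit is maximized at Q = 6. AVC there is 341/6 = €56.83 ≤ P, so producing beats shutting down (which would give -€192).

Q = 6; profit = €523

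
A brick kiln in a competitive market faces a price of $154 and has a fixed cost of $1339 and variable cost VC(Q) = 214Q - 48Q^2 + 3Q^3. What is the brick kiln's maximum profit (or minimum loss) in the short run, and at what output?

Profit = -$139 at Q = 10

AVC = 214 - 48Q + 3Q^2; min AVC = $22 at Q = 8. Since P = $154 ≥ min AVC, the firm produces.
With MC = 214 - 96Q + 9Q^2, P = MC on the upward-sloping part at Q* = 10.
TR = 154·10 = 1540. TC = 1339 + 340 = 1679. Profit = 1540 − 1679 = -$139.
That loss of $139 beats the $1339 the firm would lose by shutting down; producing recovers $1200 of fixed cost.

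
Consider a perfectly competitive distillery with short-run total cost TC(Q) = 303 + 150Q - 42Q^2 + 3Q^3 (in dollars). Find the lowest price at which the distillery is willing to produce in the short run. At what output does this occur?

$3 per unit, at Q = 7

The firm shuts down when price falls below the minimum of average variable cost. AVC = VC/Q = 150 - 42Q + 3Q^2.
At the minimum of AVC, MC = AVC. MC = 150 - 84Q + 9Q^2; setting MC = AVC gives 6Q^2 - 42Q = 0, so Q = 7. min AVC = 3.
The firm shuts down for any P below $3.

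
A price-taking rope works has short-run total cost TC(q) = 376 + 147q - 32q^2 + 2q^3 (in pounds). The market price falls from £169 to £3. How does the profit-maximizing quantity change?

AVC = 147 - 32q + 2q^2, minimized at q = 8 where min AVC = £19. MC = 147 - 64q + 6q^2.
At P = £169 ≥ min AVC, set P = MC on the rising branch: q = 11.
At P = £3 < min AVC = £19, price no longer covers variable cost at any output, so the firm shuts down: q = 0.

Output falls from 11 to 0 (the firm shuts down)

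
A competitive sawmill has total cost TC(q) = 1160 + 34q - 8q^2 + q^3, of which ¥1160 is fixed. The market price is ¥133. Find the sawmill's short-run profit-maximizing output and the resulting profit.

Profit = -¥350 at q = 9

AVC = 34 - 8q + q^2 has its minimum ¥18 at q = 4; price ¥133 clears that bar, so the firm operates.
MC = 34 - 16q + 3q^2. Setting P = MC and taking the root on the rising branch gives q* = 9.
TR = 133·9 = 1197. TC = 1160 + 387 = 1547. Profit = 1197 − 1547 = -¥350.
Shutting down would mean losing the fixed cost of ¥1160, so operating at a loss of ¥350 is better by ¥810.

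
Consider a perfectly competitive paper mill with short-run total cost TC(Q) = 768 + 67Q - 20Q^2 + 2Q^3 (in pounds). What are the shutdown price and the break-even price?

Shutdown price = £17; break-even price = £131

AVC = 67 - 20Q + 2Q^2; minimized at Q = 5, giving min AVC = £17. That is the shutdown price.
ATC = 768/Q + 67 - 20Q + 2Q^2. Setting dATC/dQ = −768/Q^2 − 20 + 4Q = 0 gives Q = 8 (since 4·8^3 − 20·8^2 = 768).
min ATC = 768/8 + 67 − 20·8 + 2·8^2 = £131. That is the break-even price.
Between these two prices the firm operates at a loss; above £131 it earns a profit.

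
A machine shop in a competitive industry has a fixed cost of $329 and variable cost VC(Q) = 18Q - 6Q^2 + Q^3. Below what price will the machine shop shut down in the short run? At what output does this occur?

$9 per unit, at Q = 3

The shutdown price is the minimum of AVC. VC = 18Q - 6Q^2 + Q^3, so AVC = 18 - 6Q + Q^2.
dAVC/dQ = -6 + 2Q = 0 gives Q = 3. min AVC = 18 - 6·3 + 3^2 = 9.
So the shutdown price is $9.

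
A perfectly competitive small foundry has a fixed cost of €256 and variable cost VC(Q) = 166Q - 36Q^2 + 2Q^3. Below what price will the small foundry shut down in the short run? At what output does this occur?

€4 per unit, at Q = 9

Short-run supply begins at min AVC. From VC = 166Q - 36Q^2 + 2Q^3, AVC = 166 - 36Q + 2Q^2.
At the minimum of AVC, MC = AVC. MC = 166 - 72Q + 6Q^2; setting MC = AVC gives 4Q^2 - 36Q = 0, so Q = 9. min AVC = 4.
For P < €4 the firm produces nothing.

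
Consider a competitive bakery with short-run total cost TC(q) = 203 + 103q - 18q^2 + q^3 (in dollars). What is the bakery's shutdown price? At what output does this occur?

$22 per unit, at q = 9

The firm shuts down when price falls below the minimum of average variable cost. AVC = VC/q = 103 - 18q + q^2.
dAVC/dq = -18 + 2q = 0 gives q = 9. min AVC = 103 - 18·9 + 9^2 = 22.
For P < $22 the firm produces nothing.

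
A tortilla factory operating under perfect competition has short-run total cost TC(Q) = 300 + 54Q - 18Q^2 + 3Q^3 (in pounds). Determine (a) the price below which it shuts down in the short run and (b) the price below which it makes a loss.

Shutdown price = min AVC. AVC = 54 - 18Q + 3Q^2, with vertex at Q = 3 and minimum £27.
ATC = 300/Q + 54 - 18Q + 3Q^2. Setting dATC/dQ = −300/Q^2 − 18 + 6Q = 0 gives Q = 5 (since 6·5^3 − 18·5^2 = 300).
min ATC = 300/5 + 54 − 18·5 + 3·5^2 = £99. That is the break-even price.
Between these two prices the firm operates at a loss; above £99 it earns a profit.

Shutdown price = £27; break-even price = £99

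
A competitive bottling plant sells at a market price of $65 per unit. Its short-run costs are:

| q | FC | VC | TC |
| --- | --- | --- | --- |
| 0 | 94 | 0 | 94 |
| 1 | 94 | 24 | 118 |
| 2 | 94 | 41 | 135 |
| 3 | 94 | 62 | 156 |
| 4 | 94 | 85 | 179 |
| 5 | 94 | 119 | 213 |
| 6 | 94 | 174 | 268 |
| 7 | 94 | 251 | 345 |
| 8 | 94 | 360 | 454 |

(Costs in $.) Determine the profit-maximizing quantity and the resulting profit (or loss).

Compute π = P·q − TC at each output: q=0: -94; q=1: -53; q=2: -5; q=3: 39; q=4: 81; q=5: 112; q=6: 122; q=7: 110; q=8: 66.
Profit is maximized at q = 6. AVC there is 174/6 = $29 ≤ P, so producing beats shutting down (which would give -$94).

q = 6; profit = $122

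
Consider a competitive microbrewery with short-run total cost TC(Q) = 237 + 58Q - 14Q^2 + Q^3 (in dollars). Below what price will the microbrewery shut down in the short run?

The shutdown price is the minimum of AVC. VC = 58Q - 14Q^2 + Q^3, so AVC = 58 - 14Q + Q^2.
At the minimum of AVC, MC = AVC. MC = 58 - 28Q + 3Q^2; setting MC = AVC gives 2Q^2 - 14Q = 0, so Q = 7. min AVC = 9.
So the shutdown price is $9.

$9 per unit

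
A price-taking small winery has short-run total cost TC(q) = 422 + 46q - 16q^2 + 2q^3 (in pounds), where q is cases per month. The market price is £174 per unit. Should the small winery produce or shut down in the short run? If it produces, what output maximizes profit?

Strip out fixed cost: VC = 46q - 16q^2 + 2q^3. Then AVC = 46 - 16q + 2q^2 and MC = 46 - 32q + 6q^2.
AVC hits its minimum where MC = AVC, at q = 4, giving min AVC = 46 - 16·4 + 2·4^2 = £14.
Because £174 ≥ £14, revenue can cover variable cost; the firm operates.
P = MC gives -128 - 32q + 6q^2 = 0, with roots -8/3 and 8. Take the larger (rising MC): q* = 8.
Check: AVC at q = 8 is £46 ≤ P, so revenue covers variable cost.
Profit = P·q − TC = 174·8 − 790 = £602.

Produce at q = 8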